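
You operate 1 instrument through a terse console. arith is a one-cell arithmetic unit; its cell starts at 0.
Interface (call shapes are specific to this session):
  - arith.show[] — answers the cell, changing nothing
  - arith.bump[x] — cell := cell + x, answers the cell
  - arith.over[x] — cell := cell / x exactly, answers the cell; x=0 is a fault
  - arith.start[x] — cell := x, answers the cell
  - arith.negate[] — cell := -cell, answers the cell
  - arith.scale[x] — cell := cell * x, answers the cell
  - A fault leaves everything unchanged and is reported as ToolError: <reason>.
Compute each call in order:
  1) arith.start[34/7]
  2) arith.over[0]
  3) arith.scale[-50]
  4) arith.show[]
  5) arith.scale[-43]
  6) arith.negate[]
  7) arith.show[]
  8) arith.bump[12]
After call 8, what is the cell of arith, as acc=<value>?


Answer: acc=-73016/7

Derivation:
Next I call start with 34/7, which returns 34/7.
Invoking over with 0, and observe ToolError: division by zero.
Next I call scale with -50, and get -1700/7.
Now I run show(), and observe -1700/7.
Then scale with -43, and see 73100/7.
Now I run negate, giving -73100/7.
Then show(), which returns -73100/7.
I call bump with 12: -73016/7.


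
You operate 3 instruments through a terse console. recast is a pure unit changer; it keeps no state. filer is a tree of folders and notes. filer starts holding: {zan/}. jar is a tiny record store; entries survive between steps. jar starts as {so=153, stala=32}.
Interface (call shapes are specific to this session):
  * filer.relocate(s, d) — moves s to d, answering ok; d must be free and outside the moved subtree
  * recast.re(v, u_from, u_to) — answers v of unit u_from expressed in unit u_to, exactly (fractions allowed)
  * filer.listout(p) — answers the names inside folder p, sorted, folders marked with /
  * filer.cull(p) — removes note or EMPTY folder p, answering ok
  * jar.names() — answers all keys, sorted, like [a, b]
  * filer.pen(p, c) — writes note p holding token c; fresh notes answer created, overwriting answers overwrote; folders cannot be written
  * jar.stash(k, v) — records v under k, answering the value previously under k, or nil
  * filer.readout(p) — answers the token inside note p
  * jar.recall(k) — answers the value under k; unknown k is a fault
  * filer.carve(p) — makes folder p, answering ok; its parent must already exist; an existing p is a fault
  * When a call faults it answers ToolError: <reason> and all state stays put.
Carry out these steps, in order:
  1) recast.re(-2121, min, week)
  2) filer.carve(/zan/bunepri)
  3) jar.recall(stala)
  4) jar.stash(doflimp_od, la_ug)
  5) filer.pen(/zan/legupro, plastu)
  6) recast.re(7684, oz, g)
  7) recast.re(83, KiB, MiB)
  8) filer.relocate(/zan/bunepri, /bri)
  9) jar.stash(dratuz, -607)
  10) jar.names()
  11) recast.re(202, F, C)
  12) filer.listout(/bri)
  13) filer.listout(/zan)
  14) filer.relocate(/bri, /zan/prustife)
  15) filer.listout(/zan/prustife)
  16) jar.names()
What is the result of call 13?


>> recast.re(v=-2121, u_from=min, u_to=week)
<< -101/480
>> filer.carve(p=/zan/bunepri)
<< ok
>> jar.recall(k=stala)
<< 32
>> jar.stash(k=doflimp_od, v=la_ug)
<< nil
>> filer.pen(p=/zan/legupro, c=plastu)
<< created
>> recast.re(v=7684, u_from=oz, u_to=g)
<< 87135094277/400000
>> recast.re(v=83, u_from=KiB, u_to=MiB)
<< 83/1024
>> filer.relocate(s=/zan/bunepri, d=/bri)
<< ok
>> jar.stash(k=dratuz, v=-607)
<< nil
>> jar.names()
<< [doflimp_od, dratuz, so, stala]
>> recast.re(v=202, u_from=F, u_to=C)
<< 850/9
>> filer.listout(p=/bri)
<< []
>> filer.listout(p=/zan)
<< [legupro]
>> filer.relocate(s=/bri, d=/zan/prustife)
<< ok
>> filer.listout(p=/zan/prustife)
<< []
>> jar.names()
<< [doflimp_od, dratuz, so, stala]

Answer: [legupro]


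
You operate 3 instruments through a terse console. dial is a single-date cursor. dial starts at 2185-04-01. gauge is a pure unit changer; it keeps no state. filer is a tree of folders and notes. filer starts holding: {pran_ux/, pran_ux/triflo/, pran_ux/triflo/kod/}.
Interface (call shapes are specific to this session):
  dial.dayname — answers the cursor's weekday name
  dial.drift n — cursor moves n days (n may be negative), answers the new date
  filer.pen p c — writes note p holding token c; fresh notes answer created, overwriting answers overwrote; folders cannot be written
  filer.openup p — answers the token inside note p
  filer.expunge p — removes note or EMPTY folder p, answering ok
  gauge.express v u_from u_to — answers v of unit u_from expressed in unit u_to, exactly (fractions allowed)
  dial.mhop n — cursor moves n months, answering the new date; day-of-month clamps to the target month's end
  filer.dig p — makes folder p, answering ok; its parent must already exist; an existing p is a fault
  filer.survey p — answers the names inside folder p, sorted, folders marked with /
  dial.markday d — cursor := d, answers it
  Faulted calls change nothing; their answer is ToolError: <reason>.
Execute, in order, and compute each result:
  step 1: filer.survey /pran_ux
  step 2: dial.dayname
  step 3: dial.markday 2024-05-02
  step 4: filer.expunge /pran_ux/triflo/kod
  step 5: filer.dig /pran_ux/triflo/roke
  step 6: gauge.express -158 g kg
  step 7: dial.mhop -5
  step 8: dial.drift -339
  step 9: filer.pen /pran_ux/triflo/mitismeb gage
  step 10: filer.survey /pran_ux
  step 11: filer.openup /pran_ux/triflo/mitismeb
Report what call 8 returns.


-> filer.survey(p='/pran_ux')
<- [triflo/]
-> dial.dayname()
<- Friday
-> dial.markday(d='2024-05-02')
<- 2024-05-02
-> filer.expunge(p='/pran_ux/triflo/kod')
<- ok
-> filer.dig(p='/pran_ux/triflo/roke')
<- ok
-> gauge.express(v='-158', u_from='g', u_to='kg')
<- -79/500
-> dial.mhop(n='-5')
<- 2023-12-02
-> dial.drift(n='-339')
<- 2022-12-28
-> filer.pen(p='/pran_ux/triflo/mitismeb', c='gage')
<- created
-> filer.survey(p='/pran_ux')
<- [triflo/]
-> filer.openup(p='/pran_ux/triflo/mitismeb')
<- gage

Answer: 2022-12-28


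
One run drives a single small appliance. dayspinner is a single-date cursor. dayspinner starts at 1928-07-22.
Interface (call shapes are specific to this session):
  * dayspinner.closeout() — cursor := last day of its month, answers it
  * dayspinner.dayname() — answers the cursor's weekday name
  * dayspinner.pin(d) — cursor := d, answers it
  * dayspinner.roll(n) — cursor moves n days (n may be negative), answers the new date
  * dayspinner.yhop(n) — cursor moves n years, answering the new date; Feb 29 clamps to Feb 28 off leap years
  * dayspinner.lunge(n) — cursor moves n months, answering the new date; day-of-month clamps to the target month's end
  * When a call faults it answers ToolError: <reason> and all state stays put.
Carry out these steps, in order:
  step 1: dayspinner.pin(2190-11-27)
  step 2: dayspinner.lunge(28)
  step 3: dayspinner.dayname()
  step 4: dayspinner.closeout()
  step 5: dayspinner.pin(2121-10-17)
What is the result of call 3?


Answer: Wednesday

Derivation:
I call dayspinner.pin using 2190-11-27, and get 2190-11-27.
I run dayspinner.lunge using 28, yielding 2193-03-27.
Now I run dayspinner.dayname(): Wednesday.
Calling dayspinner.closeout(), — result: 2193-03-31.
I invoke dayspinner.pin using 2121-10-17, — result: 2121-10-17.


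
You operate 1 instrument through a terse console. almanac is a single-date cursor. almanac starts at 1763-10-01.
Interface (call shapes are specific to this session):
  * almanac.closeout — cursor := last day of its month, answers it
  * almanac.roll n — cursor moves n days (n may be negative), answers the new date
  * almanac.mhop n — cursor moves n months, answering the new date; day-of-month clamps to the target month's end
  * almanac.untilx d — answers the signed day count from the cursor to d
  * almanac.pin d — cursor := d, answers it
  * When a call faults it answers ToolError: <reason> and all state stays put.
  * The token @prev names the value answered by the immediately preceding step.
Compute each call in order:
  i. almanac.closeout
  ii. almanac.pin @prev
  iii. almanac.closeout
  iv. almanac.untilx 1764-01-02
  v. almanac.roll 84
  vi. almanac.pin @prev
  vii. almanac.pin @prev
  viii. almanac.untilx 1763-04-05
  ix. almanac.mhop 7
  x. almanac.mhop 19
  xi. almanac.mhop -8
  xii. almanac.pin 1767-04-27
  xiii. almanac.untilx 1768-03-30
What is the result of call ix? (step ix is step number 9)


Answer: 1764-08-23

Derivation:
;; closeout() : 1763-10-31
;; pin(d='@prev') : 1763-10-31
;; closeout() : 1763-10-31
;; untilx(d='1764-01-02') : 63
;; roll(n='84') : 1764-01-23
;; pin(d='@prev') : 1764-01-23
;; pin(d='@prev') : 1764-01-23
;; untilx(d='1763-04-05') : -293
;; mhop(n='7') : 1764-08-23
;; mhop(n='19') : 1766-03-23
;; mhop(n='-8') : 1765-07-23
;; pin(d='1767-04-27') : 1767-04-27
;; untilx(d='1768-03-30') : 338


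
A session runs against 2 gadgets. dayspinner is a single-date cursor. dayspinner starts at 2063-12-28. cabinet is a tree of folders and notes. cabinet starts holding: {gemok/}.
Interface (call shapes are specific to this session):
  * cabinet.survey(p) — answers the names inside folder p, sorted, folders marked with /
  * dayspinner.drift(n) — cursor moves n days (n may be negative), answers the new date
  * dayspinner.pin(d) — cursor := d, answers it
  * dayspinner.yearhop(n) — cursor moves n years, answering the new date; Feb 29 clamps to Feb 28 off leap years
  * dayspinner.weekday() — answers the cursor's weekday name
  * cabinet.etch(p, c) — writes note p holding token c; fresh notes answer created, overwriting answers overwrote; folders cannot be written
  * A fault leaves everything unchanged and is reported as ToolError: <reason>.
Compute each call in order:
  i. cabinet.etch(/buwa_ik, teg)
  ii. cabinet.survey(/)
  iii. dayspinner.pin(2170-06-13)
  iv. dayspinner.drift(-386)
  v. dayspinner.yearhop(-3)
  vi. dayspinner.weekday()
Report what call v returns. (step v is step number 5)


Act: etch[p→/buwa_ik; c→teg]
Obs: created
Act: survey[p→/]
Obs: [buwa_ik, gemok/]
Act: pin[d→2170-06-13]
Obs: 2170-06-13
Act: drift[n→-386]
Obs: 2169-05-23
Act: yearhop[n→-3]
Obs: 2166-05-23
Act: weekday[]
Obs: Friday

Answer: 2166-05-23


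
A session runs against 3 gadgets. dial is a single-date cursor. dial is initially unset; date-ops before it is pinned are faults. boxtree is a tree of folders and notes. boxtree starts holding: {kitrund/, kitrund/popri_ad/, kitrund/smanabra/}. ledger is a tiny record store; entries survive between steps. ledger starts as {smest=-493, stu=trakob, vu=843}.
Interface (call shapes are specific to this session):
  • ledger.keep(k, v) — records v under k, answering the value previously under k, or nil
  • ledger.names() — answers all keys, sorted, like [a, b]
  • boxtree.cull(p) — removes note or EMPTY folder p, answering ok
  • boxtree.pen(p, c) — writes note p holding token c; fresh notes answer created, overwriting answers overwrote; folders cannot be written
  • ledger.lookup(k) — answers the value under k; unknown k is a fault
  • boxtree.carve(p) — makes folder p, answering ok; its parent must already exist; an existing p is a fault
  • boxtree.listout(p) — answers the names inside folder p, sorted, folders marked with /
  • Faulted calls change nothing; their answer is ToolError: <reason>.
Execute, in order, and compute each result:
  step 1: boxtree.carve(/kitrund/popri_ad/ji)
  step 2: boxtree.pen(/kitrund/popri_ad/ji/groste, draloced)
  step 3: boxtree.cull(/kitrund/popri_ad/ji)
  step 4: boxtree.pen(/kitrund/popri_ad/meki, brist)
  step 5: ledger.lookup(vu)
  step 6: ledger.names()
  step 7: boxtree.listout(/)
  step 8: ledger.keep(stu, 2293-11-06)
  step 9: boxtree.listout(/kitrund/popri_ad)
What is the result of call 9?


Answer: [ji/, meki]

Derivation:
→ carve(p→/kitrund/popri_ad/ji)
← ok
→ pen(p→/kitrund/popri_ad/ji/groste, c→draloced)
← created
→ cull(p→/kitrund/popri_ad/ji)
← ToolError: not empty
→ pen(p→/kitrund/popri_ad/meki, c→brist)
← created
→ lookup(k→vu)
← 843
→ names()
← [smest, stu, vu]
→ listout(p→/)
← [kitrund/]
→ keep(k→stu, v→2293-11-06)
← trakob
→ listout(p→/kitrund/popri_ad)
← [ji/, meki]


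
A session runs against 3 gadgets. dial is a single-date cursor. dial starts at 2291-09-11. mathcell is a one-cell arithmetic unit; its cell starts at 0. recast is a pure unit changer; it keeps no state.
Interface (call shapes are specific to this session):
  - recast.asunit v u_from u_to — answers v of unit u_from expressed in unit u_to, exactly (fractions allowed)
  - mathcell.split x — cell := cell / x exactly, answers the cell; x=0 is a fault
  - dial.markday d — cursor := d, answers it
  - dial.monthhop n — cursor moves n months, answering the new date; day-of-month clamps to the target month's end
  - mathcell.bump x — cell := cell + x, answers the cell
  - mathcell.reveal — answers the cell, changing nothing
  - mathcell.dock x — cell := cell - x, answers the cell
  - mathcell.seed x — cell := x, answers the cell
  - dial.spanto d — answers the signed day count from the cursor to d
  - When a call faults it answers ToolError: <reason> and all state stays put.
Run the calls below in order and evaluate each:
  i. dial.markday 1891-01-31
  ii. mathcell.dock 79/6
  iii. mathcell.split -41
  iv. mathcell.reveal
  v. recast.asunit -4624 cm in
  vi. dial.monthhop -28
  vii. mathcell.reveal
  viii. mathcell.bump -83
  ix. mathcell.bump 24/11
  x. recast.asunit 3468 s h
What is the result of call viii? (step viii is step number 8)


! dial.markday(d→1891-01-31) => 1891-01-31
! mathcell.dock(x→79/6) => -79/6
! mathcell.split(x→-41) => 79/246
! mathcell.reveal() => 79/246
! recast.asunit(v→-4624, u_from→cm, u_to→in) => -231200/127
! dial.monthhop(n→-28) => 1888-09-30
! mathcell.reveal() => 79/246
! mathcell.bump(x→-83) => -20339/246
! mathcell.bump(x→24/11) => -217825/2706
! recast.asunit(v→3468, u_from→s, u_to→h) => 289/300

Answer: -20339/246


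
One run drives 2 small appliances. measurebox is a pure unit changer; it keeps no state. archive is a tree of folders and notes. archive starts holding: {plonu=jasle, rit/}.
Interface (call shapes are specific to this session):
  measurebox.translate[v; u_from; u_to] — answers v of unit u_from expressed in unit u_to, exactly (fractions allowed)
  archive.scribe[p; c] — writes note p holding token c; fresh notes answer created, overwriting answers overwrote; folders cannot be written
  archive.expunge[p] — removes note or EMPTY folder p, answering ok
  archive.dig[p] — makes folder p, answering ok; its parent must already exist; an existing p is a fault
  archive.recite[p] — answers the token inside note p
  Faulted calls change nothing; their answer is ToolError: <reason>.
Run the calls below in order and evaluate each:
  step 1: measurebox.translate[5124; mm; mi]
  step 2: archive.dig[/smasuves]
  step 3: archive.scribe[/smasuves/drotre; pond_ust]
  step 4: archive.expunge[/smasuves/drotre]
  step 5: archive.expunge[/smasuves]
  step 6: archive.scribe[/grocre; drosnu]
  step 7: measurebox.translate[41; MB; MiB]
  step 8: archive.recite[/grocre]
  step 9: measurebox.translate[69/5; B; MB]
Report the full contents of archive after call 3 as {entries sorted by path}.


Answer: {plonu=jasle, rit/, smasuves/, smasuves/drotre=pond_ust}

Derivation:
# 1. measurebox.translate(v→5124, u_from→mm, u_to→mi) : 427/134112
# 2. archive.dig(p→/smasuves) : ok
# 3. archive.scribe(p→/smasuves/drotre, c→pond_ust) : created
# 4. archive.expunge(p→/smasuves/drotre) : ok
# 5. archive.expunge(p→/smasuves) : ok
# 6. archive.scribe(p→/grocre, c→drosnu) : created
# 7. measurebox.translate(v→41, u_from→MB, u_to→MiB) : 640625/16384
# 8. archive.recite(p→/grocre) : drosnu
# 9. measurebox.translate(v→69/5, u_from→B, u_to→MB) : 69/5000000


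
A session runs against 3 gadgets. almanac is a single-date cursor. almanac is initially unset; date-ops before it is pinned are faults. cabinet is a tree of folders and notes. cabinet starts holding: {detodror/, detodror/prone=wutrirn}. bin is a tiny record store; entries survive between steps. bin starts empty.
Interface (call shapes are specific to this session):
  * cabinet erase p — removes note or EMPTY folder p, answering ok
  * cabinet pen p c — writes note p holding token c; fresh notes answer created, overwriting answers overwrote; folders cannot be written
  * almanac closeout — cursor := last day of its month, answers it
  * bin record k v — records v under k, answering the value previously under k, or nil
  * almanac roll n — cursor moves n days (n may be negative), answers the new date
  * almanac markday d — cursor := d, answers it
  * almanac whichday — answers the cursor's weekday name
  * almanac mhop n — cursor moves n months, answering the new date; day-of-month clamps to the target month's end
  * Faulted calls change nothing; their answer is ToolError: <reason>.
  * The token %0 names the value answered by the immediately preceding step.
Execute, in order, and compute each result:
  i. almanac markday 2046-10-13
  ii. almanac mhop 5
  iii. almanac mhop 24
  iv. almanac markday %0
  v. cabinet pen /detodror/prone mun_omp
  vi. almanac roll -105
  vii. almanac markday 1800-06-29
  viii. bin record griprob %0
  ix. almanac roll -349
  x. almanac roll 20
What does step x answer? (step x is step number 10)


Answer: 1799-08-04

Derivation:
Act: almanac markday[d→2046-10-13]
Obs: 2046-10-13
Act: almanac mhop[n→5]
Obs: 2047-03-13
Act: almanac mhop[n→24]
Obs: 2049-03-13
Act: almanac markday[d→%0]
Obs: 2049-03-13
Act: cabinet pen[p→/detodror/prone; c→mun_omp]
Obs: overwrote
Act: almanac roll[n→-105]
Obs: 2048-11-28
Act: almanac markday[d→1800-06-29]
Obs: 1800-06-29
Act: bin record[k→griprob; v→%0]
Obs: nil
Act: almanac roll[n→-349]
Obs: 1799-07-15
Act: almanac roll[n→20]
Obs: 1799-08-04


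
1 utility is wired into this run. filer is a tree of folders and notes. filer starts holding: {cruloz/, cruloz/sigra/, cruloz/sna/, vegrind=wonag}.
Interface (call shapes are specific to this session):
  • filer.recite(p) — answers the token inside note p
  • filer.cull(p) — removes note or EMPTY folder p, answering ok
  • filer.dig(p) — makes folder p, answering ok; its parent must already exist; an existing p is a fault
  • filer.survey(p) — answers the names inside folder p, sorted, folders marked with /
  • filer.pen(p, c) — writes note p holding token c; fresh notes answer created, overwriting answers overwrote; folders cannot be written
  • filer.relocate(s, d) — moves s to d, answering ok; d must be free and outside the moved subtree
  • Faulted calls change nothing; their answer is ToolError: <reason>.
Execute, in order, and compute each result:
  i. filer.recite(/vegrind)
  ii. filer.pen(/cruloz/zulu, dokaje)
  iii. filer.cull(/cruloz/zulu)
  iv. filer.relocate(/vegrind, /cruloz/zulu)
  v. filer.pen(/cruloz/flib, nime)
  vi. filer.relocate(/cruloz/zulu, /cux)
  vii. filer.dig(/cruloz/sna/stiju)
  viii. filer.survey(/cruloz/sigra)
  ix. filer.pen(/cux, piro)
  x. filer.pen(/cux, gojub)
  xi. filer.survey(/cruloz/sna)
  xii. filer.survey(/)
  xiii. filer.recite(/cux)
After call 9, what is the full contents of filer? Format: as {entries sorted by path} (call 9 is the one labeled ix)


I run recite(/vegrind), which returns wonag.
I run pen(/cruloz/zulu, dokaje), giving created.
I call cull(/cruloz/zulu), yielding ok.
Calling relocate(/vegrind, /cruloz/zulu), and get ok.
Invoking pen(/cruloz/flib, nime), which returns created.
I call relocate(/cruloz/zulu, /cux), and see ok.
I use dig(/cruloz/sna/stiju), and get ok.
Calling survey(/cruloz/sigra), and observe [].
I run pen(/cux, piro), and observe overwrote.
Then pen(/cux, gojub), — result: overwrote.
Then survey(/cruloz/sna), which returns [stiju/].
Next I call survey(/), → [cruloz/, cux].
Next I call recite(/cux), → gojub.

Answer: {cruloz/, cruloz/flib=nime, cruloz/sigra/, cruloz/sna/, cruloz/sna/stiju/, cux=piro}


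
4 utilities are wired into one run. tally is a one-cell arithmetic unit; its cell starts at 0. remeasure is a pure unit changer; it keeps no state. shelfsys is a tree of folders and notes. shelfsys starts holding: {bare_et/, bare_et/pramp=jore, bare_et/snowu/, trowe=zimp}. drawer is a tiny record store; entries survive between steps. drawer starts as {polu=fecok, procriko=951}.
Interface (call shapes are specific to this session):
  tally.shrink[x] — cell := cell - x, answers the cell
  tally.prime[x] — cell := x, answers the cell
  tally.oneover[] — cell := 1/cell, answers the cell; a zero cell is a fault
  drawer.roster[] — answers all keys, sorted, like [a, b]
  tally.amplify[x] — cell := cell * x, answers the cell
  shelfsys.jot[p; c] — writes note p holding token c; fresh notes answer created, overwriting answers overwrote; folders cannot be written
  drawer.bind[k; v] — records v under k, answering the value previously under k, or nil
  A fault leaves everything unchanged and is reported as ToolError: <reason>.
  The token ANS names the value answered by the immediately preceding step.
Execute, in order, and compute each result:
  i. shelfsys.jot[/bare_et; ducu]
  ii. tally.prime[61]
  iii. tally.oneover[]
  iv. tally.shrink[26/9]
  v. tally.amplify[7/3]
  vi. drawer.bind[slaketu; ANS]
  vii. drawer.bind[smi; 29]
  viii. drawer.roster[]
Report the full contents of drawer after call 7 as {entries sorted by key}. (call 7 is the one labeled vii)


-> shelfsys.jot(p=/bare_et, c=ducu)
<- ToolError: is a directory
-> tally.prime(x=61)
<- 61
-> tally.oneover()
<- 1/61
-> tally.shrink(x=26/9)
<- -1577/549
-> tally.amplify(x=7/3)
<- -11039/1647
-> drawer.bind(k=slaketu, v=ANS)
<- nil
-> drawer.bind(k=smi, v=29)
<- nil
-> drawer.roster()
<- [polu, procriko, slaketu, smi]

Answer: {polu=fecok, procriko=951, slaketu=-11039/1647, smi=29}


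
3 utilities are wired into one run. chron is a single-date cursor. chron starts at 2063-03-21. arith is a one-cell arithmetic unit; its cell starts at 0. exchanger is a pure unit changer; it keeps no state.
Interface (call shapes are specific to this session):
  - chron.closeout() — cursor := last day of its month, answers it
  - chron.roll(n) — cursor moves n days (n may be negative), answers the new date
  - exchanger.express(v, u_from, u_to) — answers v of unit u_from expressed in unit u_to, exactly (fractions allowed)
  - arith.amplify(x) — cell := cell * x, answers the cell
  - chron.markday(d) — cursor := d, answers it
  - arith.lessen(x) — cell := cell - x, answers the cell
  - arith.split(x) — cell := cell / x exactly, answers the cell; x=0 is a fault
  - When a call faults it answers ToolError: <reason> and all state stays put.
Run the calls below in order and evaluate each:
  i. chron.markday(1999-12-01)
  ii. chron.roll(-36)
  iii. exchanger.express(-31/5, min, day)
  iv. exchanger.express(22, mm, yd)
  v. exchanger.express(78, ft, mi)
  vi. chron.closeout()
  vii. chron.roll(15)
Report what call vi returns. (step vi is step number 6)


Answer: 1999-10-31

Derivation:
Do: markday[d='1999-12-01']
See: 1999-12-01
Do: roll[n='-36']
See: 1999-10-26
Do: express[v='-31/5'; u_from='min'; u_to='day']
See: -31/7200
Do: express[v='22'; u_from='mm'; u_to='yd']
See: 55/2286
Do: express[v='78'; u_from='ft'; u_to='mi']
See: 13/880
Do: closeout[]
See: 1999-10-31
Do: roll[n='15']
See: 1999-11-15


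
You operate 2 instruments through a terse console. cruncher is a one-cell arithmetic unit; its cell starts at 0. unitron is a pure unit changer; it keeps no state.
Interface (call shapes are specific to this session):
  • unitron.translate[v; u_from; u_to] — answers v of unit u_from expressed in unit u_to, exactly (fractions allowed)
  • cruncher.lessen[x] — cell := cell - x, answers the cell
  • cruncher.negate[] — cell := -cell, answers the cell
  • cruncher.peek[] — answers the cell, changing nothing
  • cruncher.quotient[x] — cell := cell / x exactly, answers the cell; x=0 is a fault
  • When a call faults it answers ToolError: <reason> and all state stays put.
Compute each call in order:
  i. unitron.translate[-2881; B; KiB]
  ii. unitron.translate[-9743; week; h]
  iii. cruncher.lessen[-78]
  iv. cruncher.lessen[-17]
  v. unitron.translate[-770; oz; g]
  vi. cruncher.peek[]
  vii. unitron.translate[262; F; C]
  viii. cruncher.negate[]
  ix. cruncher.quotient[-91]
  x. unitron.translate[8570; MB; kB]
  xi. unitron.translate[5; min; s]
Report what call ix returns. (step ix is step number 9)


Answer: 95/91

Derivation:
% unitron.translate(-2881, B, KiB) -> -2881/1024
% unitron.translate(-9743, week, h) -> -1636824
% cruncher.lessen(-78) -> 78
% cruncher.lessen(-17) -> 95
% unitron.translate(-770, oz, g) -> -3492661249/160000
% cruncher.peek() -> 95
% unitron.translate(262, F, C) -> 1150/9
% cruncher.negate() -> -95
% cruncher.quotient(-91) -> 95/91
% unitron.translate(8570, MB, kB) -> 8570000
% unitron.translate(5, min, s) -> 300


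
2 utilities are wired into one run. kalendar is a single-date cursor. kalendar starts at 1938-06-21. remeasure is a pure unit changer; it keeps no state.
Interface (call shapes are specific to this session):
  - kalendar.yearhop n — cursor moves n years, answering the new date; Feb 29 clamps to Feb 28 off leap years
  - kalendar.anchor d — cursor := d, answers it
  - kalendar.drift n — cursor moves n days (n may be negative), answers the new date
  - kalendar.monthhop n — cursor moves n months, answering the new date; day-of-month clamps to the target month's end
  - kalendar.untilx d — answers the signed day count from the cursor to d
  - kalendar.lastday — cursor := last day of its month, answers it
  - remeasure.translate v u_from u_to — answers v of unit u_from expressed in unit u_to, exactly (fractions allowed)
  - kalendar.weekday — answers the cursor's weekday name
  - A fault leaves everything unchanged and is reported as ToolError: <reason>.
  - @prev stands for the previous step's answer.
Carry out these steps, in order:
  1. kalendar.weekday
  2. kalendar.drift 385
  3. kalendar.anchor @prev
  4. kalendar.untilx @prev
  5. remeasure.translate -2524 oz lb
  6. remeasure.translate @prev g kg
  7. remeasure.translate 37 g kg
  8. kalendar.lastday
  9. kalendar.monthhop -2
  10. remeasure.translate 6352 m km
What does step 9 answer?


Answer: 1939-05-31

Derivation:
CALL kalendar.weekday[]
RET  Tuesday
CALL kalendar.drift[n='385']
RET  1939-07-11
CALL kalendar.anchor[d='@prev']
RET  1939-07-11
CALL kalendar.untilx[d='@prev']
RET  0
CALL remeasure.translate[v='-2524'; u_from='oz'; u_to='lb']
RET  -631/4
CALL remeasure.translate[v='@prev'; u_from='g'; u_to='kg']
RET  -631/4000
CALL remeasure.translate[v='37'; u_from='g'; u_to='kg']
RET  37/1000
CALL kalendar.lastday[]
RET  1939-07-31
CALL kalendar.monthhop[n='-2']
RET  1939-05-31
CALL remeasure.translate[v='6352'; u_from='m'; u_to='km']
RET  794/125


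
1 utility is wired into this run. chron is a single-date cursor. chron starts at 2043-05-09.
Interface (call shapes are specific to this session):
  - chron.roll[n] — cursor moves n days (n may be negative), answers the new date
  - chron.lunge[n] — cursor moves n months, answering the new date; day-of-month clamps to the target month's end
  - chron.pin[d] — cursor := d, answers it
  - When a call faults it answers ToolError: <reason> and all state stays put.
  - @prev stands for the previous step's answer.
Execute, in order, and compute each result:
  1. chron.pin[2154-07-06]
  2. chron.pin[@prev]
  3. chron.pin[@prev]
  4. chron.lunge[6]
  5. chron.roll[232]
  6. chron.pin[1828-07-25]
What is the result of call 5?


[in] chron.pin d: 2154-07-06
:: 2154-07-06
[in] chron.pin d: @prev
:: 2154-07-06
[in] chron.pin d: @prev
:: 2154-07-06
[in] chron.lunge n: 6
:: 2155-01-06
[in] chron.roll n: 232
:: 2155-08-26
[in] chron.pin d: 1828-07-25
:: 1828-07-25

Answer: 2155-08-26


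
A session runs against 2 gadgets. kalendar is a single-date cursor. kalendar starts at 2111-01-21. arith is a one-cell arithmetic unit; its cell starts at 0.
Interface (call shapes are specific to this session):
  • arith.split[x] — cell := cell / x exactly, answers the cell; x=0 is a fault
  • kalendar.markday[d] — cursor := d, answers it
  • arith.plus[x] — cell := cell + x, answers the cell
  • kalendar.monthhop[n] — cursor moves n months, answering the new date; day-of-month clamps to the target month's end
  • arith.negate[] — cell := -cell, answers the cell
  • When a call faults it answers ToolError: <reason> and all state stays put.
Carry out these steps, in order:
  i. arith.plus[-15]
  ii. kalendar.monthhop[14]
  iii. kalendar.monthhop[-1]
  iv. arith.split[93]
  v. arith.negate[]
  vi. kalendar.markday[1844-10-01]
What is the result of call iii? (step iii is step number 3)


[in] arith.plus x→-15
[out] -15
[in] kalendar.monthhop n→14
[out] 2112-03-21
[in] kalendar.monthhop n→-1
[out] 2112-02-21
[in] arith.split x→93
[out] -5/31
[in] arith.negate
[out] 5/31
[in] kalendar.markday d→1844-10-01
[out] 1844-10-01

Answer: 2112-02-21


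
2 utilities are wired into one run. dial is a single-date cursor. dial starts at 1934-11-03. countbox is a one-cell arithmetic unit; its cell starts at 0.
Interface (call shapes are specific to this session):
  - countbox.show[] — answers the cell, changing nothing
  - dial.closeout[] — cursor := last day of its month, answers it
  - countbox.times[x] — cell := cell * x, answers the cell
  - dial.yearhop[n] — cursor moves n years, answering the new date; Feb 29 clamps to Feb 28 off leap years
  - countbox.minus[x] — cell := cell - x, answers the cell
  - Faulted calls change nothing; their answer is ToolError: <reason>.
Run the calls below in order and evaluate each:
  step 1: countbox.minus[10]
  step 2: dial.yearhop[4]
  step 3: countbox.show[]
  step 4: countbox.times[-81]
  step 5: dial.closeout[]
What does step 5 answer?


Answer: 1938-11-30

Derivation:
> countbox.minus x: 10
  -10
> dial.yearhop n: 4
  1938-11-03
> countbox.show
  -10
> countbox.times x: -81
  810
> dial.closeout
  1938-11-30


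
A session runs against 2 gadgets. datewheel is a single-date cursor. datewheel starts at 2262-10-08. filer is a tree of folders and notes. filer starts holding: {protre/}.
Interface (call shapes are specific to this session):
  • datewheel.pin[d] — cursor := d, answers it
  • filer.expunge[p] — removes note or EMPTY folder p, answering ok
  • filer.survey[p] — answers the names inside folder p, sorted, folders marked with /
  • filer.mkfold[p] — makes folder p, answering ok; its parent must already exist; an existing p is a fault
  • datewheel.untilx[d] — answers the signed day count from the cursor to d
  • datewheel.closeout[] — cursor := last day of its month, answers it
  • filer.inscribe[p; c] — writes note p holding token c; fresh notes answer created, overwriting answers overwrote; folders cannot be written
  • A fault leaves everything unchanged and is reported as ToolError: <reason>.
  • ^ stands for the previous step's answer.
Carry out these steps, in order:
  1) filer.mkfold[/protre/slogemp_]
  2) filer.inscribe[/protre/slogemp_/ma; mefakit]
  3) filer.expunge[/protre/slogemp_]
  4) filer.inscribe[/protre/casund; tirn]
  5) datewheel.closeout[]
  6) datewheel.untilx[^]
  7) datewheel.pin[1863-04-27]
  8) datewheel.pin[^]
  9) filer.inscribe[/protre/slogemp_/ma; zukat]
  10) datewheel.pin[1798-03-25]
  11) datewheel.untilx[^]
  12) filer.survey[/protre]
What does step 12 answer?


Answer: [casund, slogemp_/]

Derivation:
> mkfold p=/protre/slogemp_
:: ok
> inscribe p=/protre/slogemp_/ma c=mefakit
:: created
> expunge p=/protre/slogemp_
:: ToolError: not empty
> inscribe p=/protre/casund c=tirn
:: created
> closeout
:: 2262-10-31
> untilx d=^
:: 0
> pin d=1863-04-27
:: 1863-04-27
> pin d=^
:: 1863-04-27
> inscribe p=/protre/slogemp_/ma c=zukat
:: overwrote
> pin d=1798-03-25
:: 1798-03-25
> untilx d=^
:: 0
> survey p=/protre
:: [casund, slogemp_/]


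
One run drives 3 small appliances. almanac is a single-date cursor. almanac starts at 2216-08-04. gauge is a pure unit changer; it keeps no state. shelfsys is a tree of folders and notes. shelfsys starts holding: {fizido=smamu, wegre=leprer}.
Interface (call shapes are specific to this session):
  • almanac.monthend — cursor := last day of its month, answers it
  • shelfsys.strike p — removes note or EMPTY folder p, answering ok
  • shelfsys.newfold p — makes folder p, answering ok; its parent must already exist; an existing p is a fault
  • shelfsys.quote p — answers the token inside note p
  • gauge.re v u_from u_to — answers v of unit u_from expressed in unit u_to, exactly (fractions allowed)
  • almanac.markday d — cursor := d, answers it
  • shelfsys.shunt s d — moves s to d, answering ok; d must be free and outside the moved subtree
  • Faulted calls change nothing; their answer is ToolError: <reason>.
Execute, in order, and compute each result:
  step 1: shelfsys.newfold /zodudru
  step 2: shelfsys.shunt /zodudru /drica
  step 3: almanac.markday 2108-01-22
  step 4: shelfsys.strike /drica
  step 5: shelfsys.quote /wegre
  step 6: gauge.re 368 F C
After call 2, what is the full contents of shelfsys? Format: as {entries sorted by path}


Answer: {drica/, fizido=smamu, wegre=leprer}

Derivation:
==> shelfsys.newfold(p: /zodudru)
<== ok
==> shelfsys.shunt(s: /zodudru, d: /drica)
<== ok
==> almanac.markday(d: 2108-01-22)
<== 2108-01-22
==> shelfsys.strike(p: /drica)
<== ok
==> shelfsys.quote(p: /wegre)
<== leprer
==> gauge.re(v: 368, u_from: F, u_to: C)
<== 560/3


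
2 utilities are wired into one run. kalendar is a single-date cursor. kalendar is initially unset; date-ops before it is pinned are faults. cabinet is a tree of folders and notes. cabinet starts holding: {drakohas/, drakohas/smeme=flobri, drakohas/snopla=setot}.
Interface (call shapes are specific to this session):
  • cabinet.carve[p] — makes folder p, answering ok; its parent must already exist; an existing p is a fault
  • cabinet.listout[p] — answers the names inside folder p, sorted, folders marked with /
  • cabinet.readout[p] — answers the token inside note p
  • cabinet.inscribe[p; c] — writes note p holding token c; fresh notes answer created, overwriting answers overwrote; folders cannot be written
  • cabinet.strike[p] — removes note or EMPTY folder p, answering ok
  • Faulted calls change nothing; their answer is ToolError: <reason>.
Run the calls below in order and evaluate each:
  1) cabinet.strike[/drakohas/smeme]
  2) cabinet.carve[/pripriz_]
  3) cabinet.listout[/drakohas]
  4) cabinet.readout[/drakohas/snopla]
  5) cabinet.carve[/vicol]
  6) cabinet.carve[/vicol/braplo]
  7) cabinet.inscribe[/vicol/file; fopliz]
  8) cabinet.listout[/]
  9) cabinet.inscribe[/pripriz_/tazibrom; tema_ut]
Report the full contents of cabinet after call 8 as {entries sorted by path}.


~$ cabinet.strike p→/drakohas/smeme
[out] ok
~$ cabinet.carve p→/pripriz_
[out] ok
~$ cabinet.listout p→/drakohas
[out] [snopla]
~$ cabinet.readout p→/drakohas/snopla
[out] setot
~$ cabinet.carve p→/vicol
[out] ok
~$ cabinet.carve p→/vicol/braplo
[out] ok
~$ cabinet.inscribe p→/vicol/file c→fopliz
[out] created
~$ cabinet.listout p→/
[out] [drakohas/, pripriz_/, vicol/]
~$ cabinet.inscribe p→/pripriz_/tazibrom c→tema_ut
[out] created

Answer: {drakohas/, drakohas/snopla=setot, pripriz_/, vicol/, vicol/braplo/, vicol/file=fopliz}


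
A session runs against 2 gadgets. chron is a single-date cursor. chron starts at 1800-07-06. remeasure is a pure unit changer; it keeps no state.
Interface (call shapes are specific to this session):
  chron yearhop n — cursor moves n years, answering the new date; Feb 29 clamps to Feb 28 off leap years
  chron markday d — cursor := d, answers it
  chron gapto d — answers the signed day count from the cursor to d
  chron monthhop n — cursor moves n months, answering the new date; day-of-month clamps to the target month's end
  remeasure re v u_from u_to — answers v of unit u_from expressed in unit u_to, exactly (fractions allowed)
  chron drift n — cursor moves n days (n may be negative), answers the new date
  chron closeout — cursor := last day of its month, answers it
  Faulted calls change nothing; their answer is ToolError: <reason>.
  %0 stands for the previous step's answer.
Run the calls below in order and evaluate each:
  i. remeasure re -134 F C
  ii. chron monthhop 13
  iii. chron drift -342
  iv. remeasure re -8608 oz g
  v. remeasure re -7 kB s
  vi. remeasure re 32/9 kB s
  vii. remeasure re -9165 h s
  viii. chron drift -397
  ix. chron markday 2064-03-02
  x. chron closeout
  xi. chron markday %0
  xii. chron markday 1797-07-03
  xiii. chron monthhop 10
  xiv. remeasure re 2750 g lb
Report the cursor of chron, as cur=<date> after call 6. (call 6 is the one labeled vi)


[in] remeasure re v=-134 u_from=F u_to=C
= -830/9
[in] chron monthhop n=13
= 1801-08-06
[in] chron drift n=-342
= 1800-08-29
[in] remeasure re v=-8608 u_from=oz u_to=g
= -12201634753/50000
[in] remeasure re v=-7 u_from=kB u_to=s
= ToolError: incompatible units
[in] remeasure re v=32/9 u_from=kB u_to=s
= ToolError: incompatible units
[in] remeasure re v=-9165 u_from=h u_to=s
= -32994000
[in] chron drift n=-397
= 1799-07-28
[in] chron markday d=2064-03-02
= 2064-03-02
[in] chron closeout
= 2064-03-31
[in] chron markday d=%0
= 2064-03-31
[in] chron markday d=1797-07-03
= 1797-07-03
[in] chron monthhop n=10
= 1798-05-03
[in] remeasure re v=2750 u_from=g u_to=lb
= 25000000/4123567

Answer: cur=1800-08-29


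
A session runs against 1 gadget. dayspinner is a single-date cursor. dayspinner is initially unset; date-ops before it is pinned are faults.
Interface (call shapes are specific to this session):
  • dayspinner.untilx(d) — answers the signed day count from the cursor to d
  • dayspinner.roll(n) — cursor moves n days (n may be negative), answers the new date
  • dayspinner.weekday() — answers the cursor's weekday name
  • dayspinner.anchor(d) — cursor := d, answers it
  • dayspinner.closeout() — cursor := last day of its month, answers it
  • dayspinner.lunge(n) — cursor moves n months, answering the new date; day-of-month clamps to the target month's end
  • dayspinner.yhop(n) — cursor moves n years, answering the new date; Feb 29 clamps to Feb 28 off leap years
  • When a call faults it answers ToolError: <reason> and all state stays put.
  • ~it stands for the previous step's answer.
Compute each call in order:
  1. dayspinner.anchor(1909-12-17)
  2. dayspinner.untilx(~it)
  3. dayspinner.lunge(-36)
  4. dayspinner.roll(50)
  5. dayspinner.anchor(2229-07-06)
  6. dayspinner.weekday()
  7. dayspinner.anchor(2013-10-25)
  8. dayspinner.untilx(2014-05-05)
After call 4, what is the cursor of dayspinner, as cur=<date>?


Then dayspinner.anchor with d→1909-12-17: 1909-12-17.
Next I call dayspinner.untilx with d→~it, → 0.
Invoking dayspinner.lunge with n→-36, and observe 1906-12-17.
I run dayspinner.roll with n→50, yielding 1907-02-05.
I run dayspinner.anchor with d→2229-07-06, and see 2229-07-06.
I use dayspinner.weekday(), giving Monday.
I invoke dayspinner.anchor with d→2013-10-25, yielding 2013-10-25.
Now I run dayspinner.untilx with d→2014-05-05, and get 192.

Answer: cur=1907-02-05


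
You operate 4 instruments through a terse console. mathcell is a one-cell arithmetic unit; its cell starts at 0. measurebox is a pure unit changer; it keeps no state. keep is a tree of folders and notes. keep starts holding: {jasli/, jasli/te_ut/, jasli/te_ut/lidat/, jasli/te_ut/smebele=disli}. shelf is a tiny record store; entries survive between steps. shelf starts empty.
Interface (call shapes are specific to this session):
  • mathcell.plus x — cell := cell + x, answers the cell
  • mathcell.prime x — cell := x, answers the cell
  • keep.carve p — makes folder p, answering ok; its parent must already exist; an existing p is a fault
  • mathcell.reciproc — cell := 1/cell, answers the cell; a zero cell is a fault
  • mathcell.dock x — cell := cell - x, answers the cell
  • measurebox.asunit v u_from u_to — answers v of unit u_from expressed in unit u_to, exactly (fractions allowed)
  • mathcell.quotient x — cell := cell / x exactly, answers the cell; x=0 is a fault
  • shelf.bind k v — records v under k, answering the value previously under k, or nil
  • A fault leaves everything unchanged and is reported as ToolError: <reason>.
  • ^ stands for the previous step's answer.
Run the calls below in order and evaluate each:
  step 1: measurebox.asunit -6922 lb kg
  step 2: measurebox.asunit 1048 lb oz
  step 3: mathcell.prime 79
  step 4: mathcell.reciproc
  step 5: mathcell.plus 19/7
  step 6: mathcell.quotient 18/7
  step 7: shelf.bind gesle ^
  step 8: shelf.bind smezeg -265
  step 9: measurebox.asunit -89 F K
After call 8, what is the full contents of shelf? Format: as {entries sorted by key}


Now I run measurebox.asunit passing v→-6922, u_from→lb, u_to→kg, and observe -156988319257/50000000.
I call measurebox.asunit passing v→1048, u_from→lb, u_to→oz, — result: 16768.
I use mathcell.prime passing x→79, giving 79.
I try mathcell.reciproc(), yielding 1/79.
Then mathcell.plus passing x→19/7, yielding 1508/553.
I run mathcell.quotient passing x→18/7: 754/711.
Then shelf.bind passing k→gesle, v→^, — result: nil.
I call shelf.bind passing k→smezeg, v→-265, and see nil.
Next I call measurebox.asunit passing v→-89, u_from→F, u_to→K, — result: 37067/180.

Answer: {gesle=754/711, smezeg=-265}
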